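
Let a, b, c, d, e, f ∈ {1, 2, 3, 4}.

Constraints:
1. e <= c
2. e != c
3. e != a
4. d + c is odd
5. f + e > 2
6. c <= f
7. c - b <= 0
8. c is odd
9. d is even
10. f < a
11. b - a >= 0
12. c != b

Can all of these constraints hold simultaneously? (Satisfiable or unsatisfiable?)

The assignment a = 4, b = 4, c = 3, d = 4, e = 2, f = 3 works:
  constraint 5 holds since f + e = 5.
  constraint 7 holds since c - b = -1.
The rest check out directly.

Satisfiable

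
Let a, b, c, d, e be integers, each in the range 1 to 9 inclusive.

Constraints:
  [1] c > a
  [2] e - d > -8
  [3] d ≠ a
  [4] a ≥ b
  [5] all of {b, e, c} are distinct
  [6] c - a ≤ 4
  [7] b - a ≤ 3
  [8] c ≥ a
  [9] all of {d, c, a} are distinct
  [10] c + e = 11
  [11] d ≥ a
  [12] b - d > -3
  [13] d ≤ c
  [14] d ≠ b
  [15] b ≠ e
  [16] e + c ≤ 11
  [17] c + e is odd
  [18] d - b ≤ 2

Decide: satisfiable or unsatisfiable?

Satisfiable

Try a = 7, b = 7, c = 9, d = 8, e = 2.
Check constraint 2: e - d = -6; constraint 6: c - a = 2; constraint 7: b - a = 0. The remaining constraints are straightforward to verify.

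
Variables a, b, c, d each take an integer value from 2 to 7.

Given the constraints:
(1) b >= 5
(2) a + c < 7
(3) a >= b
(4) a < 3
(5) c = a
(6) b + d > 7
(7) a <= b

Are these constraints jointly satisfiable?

Unsatisfiable

From constraints 1 and 3: a ≥ b and b ≥ 5, so a ≥ 5. From constraint 4: a ≤ 2. But 2 < 5, so no value of a works.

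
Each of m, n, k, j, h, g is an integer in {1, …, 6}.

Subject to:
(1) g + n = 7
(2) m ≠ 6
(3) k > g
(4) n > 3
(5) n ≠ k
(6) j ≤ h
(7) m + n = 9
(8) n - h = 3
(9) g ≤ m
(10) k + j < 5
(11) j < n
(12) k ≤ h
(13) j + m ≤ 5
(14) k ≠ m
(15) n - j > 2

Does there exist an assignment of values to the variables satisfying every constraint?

One satisfying assignment is m = 3, n = 6, k = 2, j = 2, h = 3, g = 1.
For the less obvious constraints — constraint 1: g + n = 7; constraint 7: m + n = 9; constraint 8: n - h = 3 — and the others hold by inspection.

Satisfiable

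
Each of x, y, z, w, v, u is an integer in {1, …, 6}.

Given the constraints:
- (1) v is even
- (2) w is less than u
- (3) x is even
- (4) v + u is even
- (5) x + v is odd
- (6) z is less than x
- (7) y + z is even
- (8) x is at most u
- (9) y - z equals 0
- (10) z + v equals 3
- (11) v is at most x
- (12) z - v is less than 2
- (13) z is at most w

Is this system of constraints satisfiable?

Constraint 3 makes x even and constraint 1 makes v even, so x + v must be even. Constraint 5 says x + v is odd — contradiction.

Unsatisfiable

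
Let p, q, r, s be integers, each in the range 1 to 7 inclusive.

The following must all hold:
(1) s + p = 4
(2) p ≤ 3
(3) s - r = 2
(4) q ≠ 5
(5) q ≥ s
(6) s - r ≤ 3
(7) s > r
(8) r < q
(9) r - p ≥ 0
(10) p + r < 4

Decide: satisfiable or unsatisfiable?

Satisfiable

Take p = 1, q = 3, r = 1, s = 3. Then constraint 1: s + p = 4; constraint 3: s - r = 2, and every other listed constraint is also met.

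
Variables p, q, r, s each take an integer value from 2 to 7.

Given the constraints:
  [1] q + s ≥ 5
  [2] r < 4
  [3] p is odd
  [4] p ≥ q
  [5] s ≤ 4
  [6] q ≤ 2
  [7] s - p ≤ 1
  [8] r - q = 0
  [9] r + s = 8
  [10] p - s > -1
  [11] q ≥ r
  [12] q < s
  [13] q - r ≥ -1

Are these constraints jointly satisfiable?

Unsatisfiable

From constraints 6 and 11: r ≤ q ≤ 2. From constraint 5: s ≤ 4. Hence r + s ≤ 6. But constraint 9 requires r + s = 8, and 8 > 6. Contradiction.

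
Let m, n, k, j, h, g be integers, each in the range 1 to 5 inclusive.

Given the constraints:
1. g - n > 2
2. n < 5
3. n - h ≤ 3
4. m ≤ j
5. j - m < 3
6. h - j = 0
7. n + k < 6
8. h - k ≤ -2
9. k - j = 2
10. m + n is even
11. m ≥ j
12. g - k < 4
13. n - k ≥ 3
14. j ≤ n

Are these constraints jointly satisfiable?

Unsatisfiable

Constraints 3, 8, and 13 give h − n ≥ -3, n − k ≥ 3, k − h ≥ 2.
Adding all 3 inequalities: the left sides telescope to 0, and the right sides sum to (-3) + 3 + 2 = 2. So 0 ≥ 2, which is false.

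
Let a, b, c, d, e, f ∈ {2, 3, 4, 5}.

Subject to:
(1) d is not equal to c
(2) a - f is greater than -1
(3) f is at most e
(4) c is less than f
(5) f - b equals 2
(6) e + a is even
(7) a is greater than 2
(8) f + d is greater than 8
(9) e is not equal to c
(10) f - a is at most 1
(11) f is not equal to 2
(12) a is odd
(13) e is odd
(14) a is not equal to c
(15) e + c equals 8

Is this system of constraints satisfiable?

Satisfiable

The assignment a = 5, b = 3, c = 3, d = 5, e = 5, f = 5 works:
  constraint 2 holds since a - f = 0.
  constraint 5 holds since f - b = 2.
  constraint 8 holds since f + d = 10.
The rest check out directly.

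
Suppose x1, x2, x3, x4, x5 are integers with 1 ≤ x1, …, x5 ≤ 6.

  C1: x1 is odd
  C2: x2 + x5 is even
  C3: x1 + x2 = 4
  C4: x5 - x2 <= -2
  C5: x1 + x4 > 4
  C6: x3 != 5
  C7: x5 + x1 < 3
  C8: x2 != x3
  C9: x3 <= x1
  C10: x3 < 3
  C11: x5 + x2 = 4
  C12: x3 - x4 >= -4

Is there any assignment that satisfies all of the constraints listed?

Try x1 = 1, x2 = 3, x3 = 1, x4 = 4, x5 = 1.
Check constraint 3: x1 + x2 = 4; constraint 4: x5 - x2 = -2; constraint 5: x1 + x4 = 5. The remaining constraints are straightforward to verify.

Satisfiable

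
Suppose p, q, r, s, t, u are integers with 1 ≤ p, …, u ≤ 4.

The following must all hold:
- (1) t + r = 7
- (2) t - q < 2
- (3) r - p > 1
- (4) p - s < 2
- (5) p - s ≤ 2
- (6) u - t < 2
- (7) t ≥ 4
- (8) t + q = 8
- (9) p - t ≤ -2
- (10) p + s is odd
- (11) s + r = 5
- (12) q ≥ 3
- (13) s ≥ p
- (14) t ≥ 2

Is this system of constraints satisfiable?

Satisfiable

The assignment p = 1, q = 4, r = 3, s = 2, t = 4, u = 4 works:
  constraint 1 holds since t + r = 7.
  constraint 2 holds since t - q = 0.
  constraint 3 holds since r - p = 2.
The rest check out directly.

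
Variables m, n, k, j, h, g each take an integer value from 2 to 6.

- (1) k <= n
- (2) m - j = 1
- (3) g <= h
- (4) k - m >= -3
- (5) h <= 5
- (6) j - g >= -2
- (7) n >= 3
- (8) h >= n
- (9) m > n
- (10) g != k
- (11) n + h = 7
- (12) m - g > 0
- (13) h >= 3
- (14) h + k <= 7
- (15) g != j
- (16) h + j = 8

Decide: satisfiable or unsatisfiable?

Take m = 5, n = 3, k = 2, j = 4, h = 4, g = 3. Then constraint 2: m - j = 1; constraint 4: k - m = -3, and every other listed constraint is also met.

Satisfiable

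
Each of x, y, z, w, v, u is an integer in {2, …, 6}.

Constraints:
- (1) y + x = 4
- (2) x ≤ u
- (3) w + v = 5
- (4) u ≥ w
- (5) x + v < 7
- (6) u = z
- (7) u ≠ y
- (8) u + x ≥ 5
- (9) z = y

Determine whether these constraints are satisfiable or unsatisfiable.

Unsatisfiable

From constraints 6 and 9, u = z = y, so u = y. But constraint 7 says u ≠ y. Contradiction.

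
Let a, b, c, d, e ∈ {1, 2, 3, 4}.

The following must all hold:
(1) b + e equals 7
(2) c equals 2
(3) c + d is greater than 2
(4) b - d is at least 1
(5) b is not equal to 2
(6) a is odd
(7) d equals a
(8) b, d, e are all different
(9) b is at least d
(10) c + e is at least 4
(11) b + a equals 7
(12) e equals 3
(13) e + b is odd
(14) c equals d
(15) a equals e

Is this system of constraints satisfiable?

Constraint 2 fixes c = 2 and constraint 12 fixes e = 3. Constraints 7, 14, and 15 give c = d = a = e, so c = e. But 2 ≠ 3 — contradiction.

Unsatisfiable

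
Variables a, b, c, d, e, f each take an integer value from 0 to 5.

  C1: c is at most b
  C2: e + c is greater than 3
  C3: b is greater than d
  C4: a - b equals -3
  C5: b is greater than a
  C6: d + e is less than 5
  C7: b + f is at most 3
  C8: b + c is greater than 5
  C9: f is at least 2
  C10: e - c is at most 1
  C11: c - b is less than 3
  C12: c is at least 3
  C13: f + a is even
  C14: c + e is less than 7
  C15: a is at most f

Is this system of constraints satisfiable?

Unsatisfiable

From constraints 1 and 12: b ≥ c ≥ 3. From constraint 9: f ≥ 2. Hence b + f ≥ 5. But constraint 7 requires b + f ≤ 3, and 3 < 5. Contradiction.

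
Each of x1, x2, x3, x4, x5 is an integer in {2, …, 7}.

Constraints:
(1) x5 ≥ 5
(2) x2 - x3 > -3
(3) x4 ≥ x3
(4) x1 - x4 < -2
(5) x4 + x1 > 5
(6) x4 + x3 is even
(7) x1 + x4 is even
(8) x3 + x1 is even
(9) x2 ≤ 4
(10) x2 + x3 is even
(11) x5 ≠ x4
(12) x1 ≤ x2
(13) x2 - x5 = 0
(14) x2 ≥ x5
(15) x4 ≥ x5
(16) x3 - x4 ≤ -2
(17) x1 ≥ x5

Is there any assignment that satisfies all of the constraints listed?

Unsatisfiable

From constraints 1 and 17: x1 ≥ x5 and x5 ≥ 5, so x1 ≥ 5. From constraints 9 and 12: x1 ≤ x2 and x2 ≤ 4, so x1 ≤ 4. But 4 < 5, so no value of x1 works.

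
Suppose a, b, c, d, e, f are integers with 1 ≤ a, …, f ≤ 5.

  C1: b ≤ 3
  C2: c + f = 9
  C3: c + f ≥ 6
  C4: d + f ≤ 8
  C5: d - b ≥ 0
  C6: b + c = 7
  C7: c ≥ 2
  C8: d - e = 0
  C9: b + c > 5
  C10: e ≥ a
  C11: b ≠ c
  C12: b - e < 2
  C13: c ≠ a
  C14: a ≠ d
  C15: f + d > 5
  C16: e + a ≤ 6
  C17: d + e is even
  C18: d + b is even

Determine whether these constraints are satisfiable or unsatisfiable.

Satisfiable

One satisfying assignment is a = 1, b = 3, c = 4, d = 3, e = 3, f = 5.
For the less obvious constraints — constraint 2: c + f = 9; constraint 3: c + f = 9 — and the others hold by inspection.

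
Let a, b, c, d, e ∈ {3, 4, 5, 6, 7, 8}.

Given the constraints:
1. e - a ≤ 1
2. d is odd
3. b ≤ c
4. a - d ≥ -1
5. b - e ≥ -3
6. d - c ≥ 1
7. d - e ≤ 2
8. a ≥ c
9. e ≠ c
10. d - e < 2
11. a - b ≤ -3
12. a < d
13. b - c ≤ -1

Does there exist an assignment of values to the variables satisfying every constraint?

Constraints 1, 6, 7, 11, and 13 give b − a ≥ 3, a − e ≥ -1, e − d ≥ -2, d − c ≥ 1, c − b ≥ 1.
Adding all 5 inequalities: the left sides telescope to 0, and the right sides sum to 3 + (-1) + (-2) + 1 + 1 = 2. So 0 ≥ 2, which is false.

Unsatisfiable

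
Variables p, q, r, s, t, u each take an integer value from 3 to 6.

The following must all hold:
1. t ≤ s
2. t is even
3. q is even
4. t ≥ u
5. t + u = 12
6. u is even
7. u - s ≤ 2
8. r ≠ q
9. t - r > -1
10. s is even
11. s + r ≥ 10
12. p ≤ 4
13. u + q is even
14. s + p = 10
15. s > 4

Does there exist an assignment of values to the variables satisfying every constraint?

One satisfying assignment is p = 4, q = 6, r = 5, s = 6, t = 6, u = 6.
For the less obvious constraints — constraint 5: t + u = 12; constraint 7: u - s = 0 — and the others hold by inspection.

Satisfiable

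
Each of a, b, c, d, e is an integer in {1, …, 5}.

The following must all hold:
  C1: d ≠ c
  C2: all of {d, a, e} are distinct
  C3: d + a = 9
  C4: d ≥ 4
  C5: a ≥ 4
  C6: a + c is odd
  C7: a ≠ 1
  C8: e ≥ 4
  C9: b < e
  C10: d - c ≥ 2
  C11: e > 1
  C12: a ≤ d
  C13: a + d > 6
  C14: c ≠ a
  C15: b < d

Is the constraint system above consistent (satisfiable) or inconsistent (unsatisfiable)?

Constraints 4, 5, and 8 confine each of d, a, e to the 2 values {4, 5} (the domain already gives each ≤ 5).
Constraint 2 requires all 3 of them to be distinct, but only 2 values are available — impossible by the pigeonhole principle.

Unsatisfiable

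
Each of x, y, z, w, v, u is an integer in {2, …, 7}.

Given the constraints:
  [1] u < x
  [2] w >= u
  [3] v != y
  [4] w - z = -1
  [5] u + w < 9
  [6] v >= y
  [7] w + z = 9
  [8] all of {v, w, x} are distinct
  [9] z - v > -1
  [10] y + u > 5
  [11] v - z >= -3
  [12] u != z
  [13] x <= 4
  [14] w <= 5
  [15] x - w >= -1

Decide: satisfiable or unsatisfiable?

The assignment x = 3, y = 4, z = 5, w = 4, v = 5, u = 2 works:
  constraint 4 holds since w - z = -1.
  constraint 5 holds since u + w = 6.
  constraint 7 holds since w + z = 9.
The rest check out directly.

Satisfiable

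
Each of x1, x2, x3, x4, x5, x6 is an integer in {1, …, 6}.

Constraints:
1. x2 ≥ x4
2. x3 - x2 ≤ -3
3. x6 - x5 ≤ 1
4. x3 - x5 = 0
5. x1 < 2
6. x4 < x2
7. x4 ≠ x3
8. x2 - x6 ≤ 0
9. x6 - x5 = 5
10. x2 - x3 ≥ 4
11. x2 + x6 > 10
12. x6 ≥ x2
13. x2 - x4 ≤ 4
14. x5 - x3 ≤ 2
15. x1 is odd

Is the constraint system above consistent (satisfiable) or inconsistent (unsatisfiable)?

Constraints 3, 8, 10, and 14 give x2 − x3 ≥ 4, x3 − x5 ≥ -2, x5 − x6 ≥ -1, x6 − x2 ≥ 0.
Adding all 4 inequalities: the left sides telescope to 0, and the right sides sum to 4 + (-2) + (-1) + 0 = 1. So 0 ≥ 1, which is false.

Unsatisfiable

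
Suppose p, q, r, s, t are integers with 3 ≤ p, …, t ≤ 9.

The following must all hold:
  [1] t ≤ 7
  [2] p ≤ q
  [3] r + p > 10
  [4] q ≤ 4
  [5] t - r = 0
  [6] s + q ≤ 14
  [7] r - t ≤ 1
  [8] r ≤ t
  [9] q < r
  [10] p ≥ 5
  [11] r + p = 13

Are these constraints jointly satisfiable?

From constraints 1 and 8: r ≤ t ≤ 7. From constraints 2 and 4: p ≤ q ≤ 4. Hence r + p ≤ 11. But constraint 11 requires r + p = 13, and 13 > 11. Contradiction.

Unsatisfiable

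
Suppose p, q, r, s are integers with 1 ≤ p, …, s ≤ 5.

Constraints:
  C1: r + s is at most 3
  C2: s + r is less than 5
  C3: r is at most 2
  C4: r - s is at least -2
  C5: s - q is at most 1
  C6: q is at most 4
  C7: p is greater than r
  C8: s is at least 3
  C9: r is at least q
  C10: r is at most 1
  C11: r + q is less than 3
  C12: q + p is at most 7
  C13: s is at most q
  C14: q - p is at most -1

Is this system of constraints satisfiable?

From constraints 8 and 13: q ≥ s and s ≥ 3, so q ≥ 3. From constraints 9 and 10: q ≤ r and r ≤ 1, so q ≤ 1. But 1 < 3, so no value of q works.

Unsatisfiable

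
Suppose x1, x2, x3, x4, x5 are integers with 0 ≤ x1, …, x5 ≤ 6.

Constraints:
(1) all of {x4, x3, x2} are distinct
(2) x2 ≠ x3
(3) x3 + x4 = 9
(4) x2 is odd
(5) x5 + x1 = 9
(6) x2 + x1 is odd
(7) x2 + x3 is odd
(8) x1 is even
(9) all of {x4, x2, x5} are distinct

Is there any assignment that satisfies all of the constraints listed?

Try x1 = 4, x2 = 1, x3 = 6, x4 = 3, x5 = 5.
Check constraint 1: values 3, 6, 1 are distinct; constraint 3: x3 + x4 = 9; constraint 5: x5 + x1 = 9. The remaining constraints are straightforward to verify.

Satisfiable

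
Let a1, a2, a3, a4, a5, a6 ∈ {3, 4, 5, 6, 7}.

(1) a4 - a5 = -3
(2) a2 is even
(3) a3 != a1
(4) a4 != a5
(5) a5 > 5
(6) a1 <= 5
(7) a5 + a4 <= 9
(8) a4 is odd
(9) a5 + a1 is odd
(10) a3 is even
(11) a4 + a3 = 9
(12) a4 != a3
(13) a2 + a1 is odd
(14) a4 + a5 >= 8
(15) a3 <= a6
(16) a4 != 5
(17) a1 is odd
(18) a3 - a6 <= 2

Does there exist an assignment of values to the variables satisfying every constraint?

Satisfiable

Try a1 = 3, a2 = 6, a3 = 6, a4 = 3, a5 = 6, a6 = 6.
Check constraint 1: a4 - a5 = -3; constraint 7: a5 + a4 = 9; constraint 11: a4 + a3 = 9. The remaining constraints are straightforward to verify.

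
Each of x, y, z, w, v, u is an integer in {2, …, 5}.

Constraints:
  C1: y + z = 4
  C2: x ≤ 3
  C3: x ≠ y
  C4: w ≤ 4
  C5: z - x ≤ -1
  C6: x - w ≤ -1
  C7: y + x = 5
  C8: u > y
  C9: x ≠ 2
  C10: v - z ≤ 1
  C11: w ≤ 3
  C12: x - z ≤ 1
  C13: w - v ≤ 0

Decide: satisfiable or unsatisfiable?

Unsatisfiable

Constraints 5, 6, 10, and 13 give w − x ≥ 1, x − z ≥ 1, z − v ≥ -1, v − w ≥ 0.
Adding all 4 inequalities: the left sides telescope to 0, and the right sides sum to 1 + 1 + (-1) + 0 = 1. So 0 ≥ 1, which is false.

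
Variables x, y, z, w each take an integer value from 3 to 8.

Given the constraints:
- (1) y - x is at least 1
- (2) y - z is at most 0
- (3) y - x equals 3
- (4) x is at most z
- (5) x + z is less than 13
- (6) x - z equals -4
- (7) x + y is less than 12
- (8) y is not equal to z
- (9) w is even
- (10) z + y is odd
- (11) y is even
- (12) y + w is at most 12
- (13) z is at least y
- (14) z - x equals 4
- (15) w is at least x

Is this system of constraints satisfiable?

One satisfying assignment is x = 3, y = 6, z = 7, w = 4.
For the less obvious constraints — constraint 1: y - x = 3; constraint 2: y - z = -1; constraint 3: y - x = 3 — and the others hold by inspection.

Satisfiable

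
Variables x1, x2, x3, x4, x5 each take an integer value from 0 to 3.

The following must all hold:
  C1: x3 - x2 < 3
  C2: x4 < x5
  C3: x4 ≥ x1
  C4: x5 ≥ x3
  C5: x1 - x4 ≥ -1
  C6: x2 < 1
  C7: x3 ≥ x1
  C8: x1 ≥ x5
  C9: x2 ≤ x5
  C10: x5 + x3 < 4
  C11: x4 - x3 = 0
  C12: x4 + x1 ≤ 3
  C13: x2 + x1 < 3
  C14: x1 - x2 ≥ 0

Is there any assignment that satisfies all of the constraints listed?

Unsatisfiable

Constraints 2, 3, and 8 give x5 ≤ x1, x1 ≤ x4, x4 < x5. Chaining: x5 ≤ x1 ≤ x4 < x5, which forces x5 < x5 — impossible.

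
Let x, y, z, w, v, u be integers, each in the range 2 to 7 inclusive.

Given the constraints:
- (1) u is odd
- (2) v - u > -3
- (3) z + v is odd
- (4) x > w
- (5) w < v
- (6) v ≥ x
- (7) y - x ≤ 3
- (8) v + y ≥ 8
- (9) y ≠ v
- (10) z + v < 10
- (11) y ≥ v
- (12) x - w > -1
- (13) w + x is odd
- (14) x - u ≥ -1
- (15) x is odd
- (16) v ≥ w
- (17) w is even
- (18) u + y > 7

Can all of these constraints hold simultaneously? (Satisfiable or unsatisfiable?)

Satisfiable

Take x = 3, y = 5, z = 4, w = 2, v = 3, u = 3. Then constraint 2: v - u = 0; constraint 7: y - x = 2, and every other listed constraint is also met.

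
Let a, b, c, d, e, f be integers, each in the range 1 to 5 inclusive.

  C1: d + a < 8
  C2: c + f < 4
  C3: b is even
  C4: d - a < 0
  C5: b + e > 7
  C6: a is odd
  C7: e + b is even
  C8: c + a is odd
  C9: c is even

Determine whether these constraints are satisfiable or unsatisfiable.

The assignment a = 3, b = 4, c = 2, d = 2, e = 4, f = 1 works:
  constraint 1 holds since d + a = 5.
  constraint 2 holds since c + f = 3.
The rest check out directly.

Satisfiable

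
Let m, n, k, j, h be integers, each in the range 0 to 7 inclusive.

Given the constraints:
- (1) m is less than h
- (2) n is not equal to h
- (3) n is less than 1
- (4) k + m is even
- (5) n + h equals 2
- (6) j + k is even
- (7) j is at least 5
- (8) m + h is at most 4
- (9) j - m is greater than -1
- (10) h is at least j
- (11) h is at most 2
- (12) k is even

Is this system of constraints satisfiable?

From constraint 7: j ≥ 5. From constraints 10 and 11: j ≤ h and h ≤ 2, so j ≤ 2. But 2 < 5, so no value of j works.

Unsatisfiable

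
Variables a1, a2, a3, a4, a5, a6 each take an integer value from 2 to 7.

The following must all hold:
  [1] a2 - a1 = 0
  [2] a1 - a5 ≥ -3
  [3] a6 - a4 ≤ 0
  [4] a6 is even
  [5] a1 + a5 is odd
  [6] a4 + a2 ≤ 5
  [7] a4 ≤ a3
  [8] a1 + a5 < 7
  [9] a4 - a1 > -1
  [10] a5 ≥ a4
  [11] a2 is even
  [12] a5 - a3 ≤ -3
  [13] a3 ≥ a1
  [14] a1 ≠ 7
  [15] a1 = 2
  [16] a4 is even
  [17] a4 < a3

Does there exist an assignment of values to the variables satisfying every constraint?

Satisfiable

Setting (a1, a2, a3, a4, a5, a6) = (2, 2, 7, 2, 3, 2) satisfies everything: constraint 1: a2 - a1 = 0; constraint 2: a1 - a5 = -1, and the others follow.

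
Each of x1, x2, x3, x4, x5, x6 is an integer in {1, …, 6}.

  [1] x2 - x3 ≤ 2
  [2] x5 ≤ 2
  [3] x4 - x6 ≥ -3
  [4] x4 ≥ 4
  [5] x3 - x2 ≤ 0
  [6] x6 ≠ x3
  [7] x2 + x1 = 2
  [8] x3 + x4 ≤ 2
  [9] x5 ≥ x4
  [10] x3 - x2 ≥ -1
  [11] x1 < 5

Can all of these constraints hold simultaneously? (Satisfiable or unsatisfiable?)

From constraints 4 and 9: x5 ≥ x4 and x4 ≥ 4, so x5 ≥ 4. From constraint 2: x5 ≤ 2. But 2 < 4, so no value of x5 works.

Unsatisfiable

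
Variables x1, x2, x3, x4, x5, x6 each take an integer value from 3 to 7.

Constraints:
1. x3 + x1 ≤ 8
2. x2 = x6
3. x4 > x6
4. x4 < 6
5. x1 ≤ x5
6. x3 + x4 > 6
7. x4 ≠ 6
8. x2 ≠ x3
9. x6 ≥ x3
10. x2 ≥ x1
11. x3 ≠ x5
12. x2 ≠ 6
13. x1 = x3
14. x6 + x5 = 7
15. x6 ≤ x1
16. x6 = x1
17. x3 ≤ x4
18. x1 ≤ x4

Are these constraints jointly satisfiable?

From constraints 2, 13, and 16, x2 = x6 = x1 = x3, so x2 = x3. But constraint 8 says x2 ≠ x3. Contradiction.

Unsatisfiable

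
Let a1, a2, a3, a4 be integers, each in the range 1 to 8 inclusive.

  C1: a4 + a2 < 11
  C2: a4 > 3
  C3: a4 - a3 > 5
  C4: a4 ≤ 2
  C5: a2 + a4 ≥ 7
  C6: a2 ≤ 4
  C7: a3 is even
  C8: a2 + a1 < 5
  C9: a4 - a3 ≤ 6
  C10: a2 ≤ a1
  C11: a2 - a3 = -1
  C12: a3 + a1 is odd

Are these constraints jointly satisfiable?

Unsatisfiable

From constraint 6: a2 ≤ 4. From constraint 4: a4 ≤ 2. Hence a2 + a4 ≤ 6. But constraint 5 requires a2 + a4 ≥ 7, and 7 > 6. Contradiction.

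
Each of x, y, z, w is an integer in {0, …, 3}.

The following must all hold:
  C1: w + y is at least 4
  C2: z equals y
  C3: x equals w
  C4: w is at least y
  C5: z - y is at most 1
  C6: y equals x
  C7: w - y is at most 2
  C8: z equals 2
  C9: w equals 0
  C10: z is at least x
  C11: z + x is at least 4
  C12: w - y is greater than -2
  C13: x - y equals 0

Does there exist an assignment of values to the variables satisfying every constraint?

Unsatisfiable

Constraint 8 fixes z = 2 and constraint 9 fixes w = 0. Constraints 2, 3, and 6 give z = y = x = w, so z = w. But 2 ≠ 0 — contradiction.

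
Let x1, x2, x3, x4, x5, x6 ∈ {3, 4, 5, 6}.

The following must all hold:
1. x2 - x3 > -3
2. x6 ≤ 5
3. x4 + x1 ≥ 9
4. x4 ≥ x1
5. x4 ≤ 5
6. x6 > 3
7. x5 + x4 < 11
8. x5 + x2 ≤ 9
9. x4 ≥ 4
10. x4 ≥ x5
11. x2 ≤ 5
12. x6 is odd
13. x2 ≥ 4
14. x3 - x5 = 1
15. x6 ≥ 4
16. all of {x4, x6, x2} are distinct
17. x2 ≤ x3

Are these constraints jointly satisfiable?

Unsatisfiable

Constraints 2, 5, 9, 11, 13, and 15 confine each of x4, x6, x2 to the 2 values {4, 5}.
Constraint 16 requires all 3 of them to be distinct, but only 2 values are available — impossible by the pigeonhole principle.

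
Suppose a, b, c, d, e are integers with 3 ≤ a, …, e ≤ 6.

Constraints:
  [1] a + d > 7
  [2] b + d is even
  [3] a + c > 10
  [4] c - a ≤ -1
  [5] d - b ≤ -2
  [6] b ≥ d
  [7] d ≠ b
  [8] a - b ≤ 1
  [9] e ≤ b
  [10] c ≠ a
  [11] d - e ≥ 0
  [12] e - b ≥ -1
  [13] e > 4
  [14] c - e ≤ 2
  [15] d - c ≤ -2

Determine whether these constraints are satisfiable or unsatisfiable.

Unsatisfiable

Constraints 4, 8, 11, 12, and 15 give e − b ≥ -1, b − a ≥ -1, a − c ≥ 1, c − d ≥ 2, d − e ≥ 0.
Adding all 5 inequalities: the left sides telescope to 0, and the right sides sum to (-1) + (-1) + 1 + 2 + 0 = 1. So 0 ≥ 1, which is false.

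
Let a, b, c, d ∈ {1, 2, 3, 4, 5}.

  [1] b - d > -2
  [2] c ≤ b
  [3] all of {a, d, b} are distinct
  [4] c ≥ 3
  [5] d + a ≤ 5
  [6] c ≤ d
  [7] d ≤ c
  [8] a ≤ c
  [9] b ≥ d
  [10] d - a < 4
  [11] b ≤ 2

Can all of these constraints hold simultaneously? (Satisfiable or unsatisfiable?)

From constraints 4 and 6: d ≥ c and c ≥ 3, so d ≥ 3. From constraints 9 and 11: d ≤ b and b ≤ 2, so d ≤ 2. But 2 < 3, so no value of d works.

Unsatisfiable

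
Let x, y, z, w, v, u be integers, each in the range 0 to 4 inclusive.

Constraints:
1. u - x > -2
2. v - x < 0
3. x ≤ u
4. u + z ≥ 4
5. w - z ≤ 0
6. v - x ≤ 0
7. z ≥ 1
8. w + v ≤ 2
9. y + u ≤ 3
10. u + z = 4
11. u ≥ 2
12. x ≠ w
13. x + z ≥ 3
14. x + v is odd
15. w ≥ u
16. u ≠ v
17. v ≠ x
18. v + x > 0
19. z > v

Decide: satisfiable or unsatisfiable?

Satisfiable

Setting (x, y, z, w, v, u) = (1, 1, 2, 2, 0, 2) satisfies everything: constraint 1: u - x = 1; constraint 2: v - x = -1; constraint 4: u + z = 4, and the others follow.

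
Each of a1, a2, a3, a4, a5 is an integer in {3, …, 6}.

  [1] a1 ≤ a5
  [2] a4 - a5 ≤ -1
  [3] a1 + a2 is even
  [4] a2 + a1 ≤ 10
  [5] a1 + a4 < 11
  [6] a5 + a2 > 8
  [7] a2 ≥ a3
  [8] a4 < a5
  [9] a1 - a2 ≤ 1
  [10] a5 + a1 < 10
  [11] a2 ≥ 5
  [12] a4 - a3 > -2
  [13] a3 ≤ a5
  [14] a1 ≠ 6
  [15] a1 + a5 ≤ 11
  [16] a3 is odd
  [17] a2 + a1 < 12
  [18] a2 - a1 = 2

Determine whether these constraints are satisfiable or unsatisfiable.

Satisfiable

Setting (a1, a2, a3, a4, a5) = (4, 6, 3, 4, 5) satisfies everything: constraint 2: a4 - a5 = -1; constraint 4: a2 + a1 = 10, and the others follow.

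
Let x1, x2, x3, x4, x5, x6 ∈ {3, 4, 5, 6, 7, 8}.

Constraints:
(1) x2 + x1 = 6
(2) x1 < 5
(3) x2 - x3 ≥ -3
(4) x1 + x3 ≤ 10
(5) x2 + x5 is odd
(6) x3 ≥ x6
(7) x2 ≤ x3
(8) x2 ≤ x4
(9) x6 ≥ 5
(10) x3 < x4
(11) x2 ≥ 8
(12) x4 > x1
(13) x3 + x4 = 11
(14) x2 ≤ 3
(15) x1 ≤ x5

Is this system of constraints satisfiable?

Unsatisfiable

From constraints 6 and 9: x3 ≥ x6 ≥ 5. From constraints 8 and 11: x4 ≥ x2 ≥ 8. Hence x3 + x4 ≥ 13. But constraint 13 requires x3 + x4 = 11, and 11 < 13. Contradiction.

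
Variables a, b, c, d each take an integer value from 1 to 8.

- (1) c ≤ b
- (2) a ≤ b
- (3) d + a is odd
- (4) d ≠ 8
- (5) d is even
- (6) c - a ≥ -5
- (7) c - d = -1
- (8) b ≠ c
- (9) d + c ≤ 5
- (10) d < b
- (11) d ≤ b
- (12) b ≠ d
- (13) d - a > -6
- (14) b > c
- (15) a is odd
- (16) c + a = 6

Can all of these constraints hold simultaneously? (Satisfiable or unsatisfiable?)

Take a = 5, b = 6, c = 1, d = 2. Then constraint 6: c - a = -4; constraint 7: c - d = -1; constraint 9: d + c = 3, and every other listed constraint is also met.

Satisfiable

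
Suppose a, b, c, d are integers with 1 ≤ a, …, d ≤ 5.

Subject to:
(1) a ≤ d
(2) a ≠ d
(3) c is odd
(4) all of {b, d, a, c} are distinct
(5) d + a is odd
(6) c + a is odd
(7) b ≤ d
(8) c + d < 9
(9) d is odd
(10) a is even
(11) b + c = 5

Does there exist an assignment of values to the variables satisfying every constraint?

Take a = 4, b = 2, c = 3, d = 5. Then constraint 4: values 2, 5, 4, 3 are distinct; constraint 8: c + d = 8; constraint 11: b + c = 5, and every other listed constraint is also met.

Satisfiable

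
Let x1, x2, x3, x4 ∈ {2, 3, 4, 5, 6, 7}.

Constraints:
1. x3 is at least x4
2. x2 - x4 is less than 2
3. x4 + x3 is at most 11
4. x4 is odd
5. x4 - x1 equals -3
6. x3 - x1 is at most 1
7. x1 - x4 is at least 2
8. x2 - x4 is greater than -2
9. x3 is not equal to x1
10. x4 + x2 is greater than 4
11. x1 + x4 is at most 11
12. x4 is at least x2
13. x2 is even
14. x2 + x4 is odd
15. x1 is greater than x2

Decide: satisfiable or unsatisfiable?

Satisfiable

Take x1 = 6, x2 = 2, x3 = 7, x4 = 3. Then constraint 2: x2 - x4 = -1; constraint 3: x4 + x3 = 10; constraint 5: x4 - x1 = -3, and every other listed constraint is also met.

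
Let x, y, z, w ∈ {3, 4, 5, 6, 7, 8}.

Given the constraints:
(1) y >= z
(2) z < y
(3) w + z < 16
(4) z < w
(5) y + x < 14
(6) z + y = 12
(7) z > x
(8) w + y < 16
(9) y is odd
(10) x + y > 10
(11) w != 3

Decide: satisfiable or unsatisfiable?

Satisfiable

Setting (x, y, z, w) = (4, 7, 5, 8) satisfies everything: constraint 3: w + z = 13; constraint 5: y + x = 11, and the others follow.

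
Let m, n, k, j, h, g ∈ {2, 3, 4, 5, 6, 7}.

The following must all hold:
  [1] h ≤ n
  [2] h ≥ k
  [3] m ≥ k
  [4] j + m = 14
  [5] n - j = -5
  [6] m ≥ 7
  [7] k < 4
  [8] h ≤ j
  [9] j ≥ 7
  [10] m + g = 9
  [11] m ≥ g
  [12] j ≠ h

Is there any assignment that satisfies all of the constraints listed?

Satisfiable

The assignment m = 7, n = 2, k = 2, j = 7, h = 2, g = 2 works:
  constraint 4 holds since j + m = 14.
  constraint 5 holds since n - j = -5.
  constraint 10 holds since m + g = 9.
The rest check out directly.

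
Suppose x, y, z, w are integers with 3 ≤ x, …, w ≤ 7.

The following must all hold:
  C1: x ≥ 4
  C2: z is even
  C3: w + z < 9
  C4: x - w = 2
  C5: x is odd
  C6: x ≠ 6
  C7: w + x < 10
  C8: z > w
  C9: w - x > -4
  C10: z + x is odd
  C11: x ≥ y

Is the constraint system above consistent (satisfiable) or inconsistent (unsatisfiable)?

Try x = 5, y = 3, z = 4, w = 3.
Check constraint 3: w + z = 7; constraint 4: x - w = 2. The remaining constraints are straightforward to verify.

Satisfiable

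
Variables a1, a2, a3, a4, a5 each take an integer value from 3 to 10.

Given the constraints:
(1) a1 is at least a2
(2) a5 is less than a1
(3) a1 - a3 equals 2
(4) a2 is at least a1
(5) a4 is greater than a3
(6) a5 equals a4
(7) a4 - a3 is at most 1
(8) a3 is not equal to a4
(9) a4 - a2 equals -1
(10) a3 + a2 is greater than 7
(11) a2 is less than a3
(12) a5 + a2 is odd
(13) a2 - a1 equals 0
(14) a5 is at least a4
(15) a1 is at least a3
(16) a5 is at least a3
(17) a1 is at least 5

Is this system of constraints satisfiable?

Unsatisfiable

Constraints 2, 4, 5, 11, and 14 give a3 < a4, a4 ≤ a5, a5 < a1, a1 ≤ a2, a2 < a3. Chaining: a3 < a4 ≤ a5 < a1 ≤ a2 < a3, which forces a3 < a3 — impossible.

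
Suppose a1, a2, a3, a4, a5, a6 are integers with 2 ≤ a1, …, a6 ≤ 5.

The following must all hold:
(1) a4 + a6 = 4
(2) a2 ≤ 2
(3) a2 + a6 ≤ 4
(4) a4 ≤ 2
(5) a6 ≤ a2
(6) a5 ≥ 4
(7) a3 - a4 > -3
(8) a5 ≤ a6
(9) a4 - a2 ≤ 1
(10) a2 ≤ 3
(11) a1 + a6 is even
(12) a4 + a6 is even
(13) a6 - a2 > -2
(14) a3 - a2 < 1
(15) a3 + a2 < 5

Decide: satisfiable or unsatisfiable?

From constraints 6 and 8: a6 ≥ a5 and a5 ≥ 4, so a6 ≥ 4. From constraints 2 and 5: a6 ≤ a2 and a2 ≤ 2, so a6 ≤ 2. But 2 < 4, so no value of a6 works.

Unsatisfiable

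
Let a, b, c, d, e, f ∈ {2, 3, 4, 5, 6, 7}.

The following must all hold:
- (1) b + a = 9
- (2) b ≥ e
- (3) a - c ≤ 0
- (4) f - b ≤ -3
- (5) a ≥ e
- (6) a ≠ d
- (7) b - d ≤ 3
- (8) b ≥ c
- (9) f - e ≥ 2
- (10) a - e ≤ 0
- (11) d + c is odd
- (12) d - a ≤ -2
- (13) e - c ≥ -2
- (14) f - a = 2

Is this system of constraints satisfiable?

Unsatisfiable

Constraints 3, 4, 7, 9, 12, and 13 give c − a ≥ 0, a − d ≥ 2, d − b ≥ -3, b − f ≥ 3, f − e ≥ 2, e − c ≥ -2.
Adding all 6 inequalities: the left sides telescope to 0, and the right sides sum to 0 + 2 + (-3) + 3 + 2 + (-2) = 2. So 0 ≥ 2, which is false.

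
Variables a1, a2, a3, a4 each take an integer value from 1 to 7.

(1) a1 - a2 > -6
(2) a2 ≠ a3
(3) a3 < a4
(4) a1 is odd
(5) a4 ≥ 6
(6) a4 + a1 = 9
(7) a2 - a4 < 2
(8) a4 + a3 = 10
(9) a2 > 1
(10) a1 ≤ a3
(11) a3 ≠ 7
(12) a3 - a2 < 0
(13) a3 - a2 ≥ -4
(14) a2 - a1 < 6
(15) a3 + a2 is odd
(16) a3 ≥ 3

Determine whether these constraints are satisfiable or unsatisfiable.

Setting (a1, a2, a3, a4) = (3, 7, 4, 6) satisfies everything: constraint 1: a1 - a2 = -4; constraint 6: a4 + a1 = 9, and the others follow.

Satisfiable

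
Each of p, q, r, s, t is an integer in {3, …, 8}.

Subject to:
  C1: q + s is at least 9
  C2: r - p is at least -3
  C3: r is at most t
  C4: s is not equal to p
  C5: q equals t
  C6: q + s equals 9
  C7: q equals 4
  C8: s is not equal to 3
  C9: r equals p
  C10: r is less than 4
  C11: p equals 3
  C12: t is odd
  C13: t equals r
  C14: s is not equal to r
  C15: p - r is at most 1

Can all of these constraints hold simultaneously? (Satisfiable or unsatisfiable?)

Unsatisfiable

Constraint 7 fixes q = 4 and constraint 11 fixes p = 3. Constraints 5, 9, and 13 give q = t = r = p, so q = p. But 4 ≠ 3 — contradiction.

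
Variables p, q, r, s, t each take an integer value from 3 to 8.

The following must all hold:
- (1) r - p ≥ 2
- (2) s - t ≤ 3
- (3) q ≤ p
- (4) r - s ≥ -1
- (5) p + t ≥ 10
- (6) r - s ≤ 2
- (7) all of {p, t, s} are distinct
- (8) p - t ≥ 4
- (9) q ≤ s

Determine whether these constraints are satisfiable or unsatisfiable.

Constraints 1, 2, 6, and 8 give t − s ≥ -3, s − r ≥ -2, r − p ≥ 2, p − t ≥ 4.
Adding all 4 inequalities: the left sides telescope to 0, and the right sides sum to (-3) + (-2) + 2 + 4 = 1. So 0 ≥ 1, which is false.

Unsatisfiable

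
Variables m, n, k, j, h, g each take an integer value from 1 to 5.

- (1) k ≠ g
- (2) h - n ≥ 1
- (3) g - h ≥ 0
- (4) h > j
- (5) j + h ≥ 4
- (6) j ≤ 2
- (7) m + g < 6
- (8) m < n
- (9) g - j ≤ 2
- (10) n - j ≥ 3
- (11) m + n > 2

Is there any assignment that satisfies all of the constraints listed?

Constraints 2, 3, 9, and 10 give n − j ≥ 3, j − g ≥ -2, g − h ≥ 0, h − n ≥ 1.
Adding all 4 inequalities: the left sides telescope to 0, and the right sides sum to 3 + (-2) + 0 + 1 = 2. So 0 ≥ 2, which is false.

Unsatisfiable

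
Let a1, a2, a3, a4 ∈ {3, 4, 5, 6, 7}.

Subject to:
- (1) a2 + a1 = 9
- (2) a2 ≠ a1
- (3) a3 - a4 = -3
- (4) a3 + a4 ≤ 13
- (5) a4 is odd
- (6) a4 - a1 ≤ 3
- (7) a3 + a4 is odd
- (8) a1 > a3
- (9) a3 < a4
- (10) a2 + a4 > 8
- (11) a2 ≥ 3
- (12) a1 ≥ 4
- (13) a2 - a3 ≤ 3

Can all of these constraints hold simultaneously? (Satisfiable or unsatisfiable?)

Satisfiable

Try a1 = 5, a2 = 4, a3 = 4, a4 = 7.
Check constraint 1: a2 + a1 = 9; constraint 3: a3 - a4 = -3. The remaining constraints are straightforward to verify.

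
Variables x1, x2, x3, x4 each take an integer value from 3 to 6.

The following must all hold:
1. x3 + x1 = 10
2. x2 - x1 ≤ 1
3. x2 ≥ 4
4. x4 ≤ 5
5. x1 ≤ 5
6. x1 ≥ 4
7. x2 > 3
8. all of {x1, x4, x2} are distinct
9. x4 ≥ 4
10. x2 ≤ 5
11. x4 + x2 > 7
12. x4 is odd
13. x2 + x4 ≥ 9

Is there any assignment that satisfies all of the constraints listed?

Constraints 3, 4, 5, 6, 9, and 10 confine each of x1, x4, x2 to the 2 values {4, 5}.
Constraint 8 requires all 3 of them to be distinct, but only 2 values are available — impossible by the pigeonhole principle.

Unsatisfiable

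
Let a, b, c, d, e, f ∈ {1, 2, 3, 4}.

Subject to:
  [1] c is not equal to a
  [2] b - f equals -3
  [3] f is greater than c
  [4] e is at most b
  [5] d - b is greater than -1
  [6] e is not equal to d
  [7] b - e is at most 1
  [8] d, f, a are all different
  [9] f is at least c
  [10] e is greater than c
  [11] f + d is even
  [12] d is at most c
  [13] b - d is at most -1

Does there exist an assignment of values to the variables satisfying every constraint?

Unsatisfiable

Constraints 4, 10, 12, and 13 give d ≤ c, c < e, e ≤ b, b < d. Chaining: d ≤ c < e ≤ b < d, which forces d < d — impossible.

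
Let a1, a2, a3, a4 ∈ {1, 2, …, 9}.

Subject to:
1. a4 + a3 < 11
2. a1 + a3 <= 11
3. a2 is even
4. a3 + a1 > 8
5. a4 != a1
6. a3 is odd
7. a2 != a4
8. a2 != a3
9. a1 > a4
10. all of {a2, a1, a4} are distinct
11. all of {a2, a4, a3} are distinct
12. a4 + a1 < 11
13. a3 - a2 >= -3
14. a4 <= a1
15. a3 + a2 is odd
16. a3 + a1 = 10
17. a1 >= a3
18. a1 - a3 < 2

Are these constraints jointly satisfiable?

Satisfiable

Take a1 = 5, a2 = 6, a3 = 5, a4 = 3. Then constraint 1: a4 + a3 = 8; constraint 2: a1 + a3 = 10, and every other listed constraint is also met.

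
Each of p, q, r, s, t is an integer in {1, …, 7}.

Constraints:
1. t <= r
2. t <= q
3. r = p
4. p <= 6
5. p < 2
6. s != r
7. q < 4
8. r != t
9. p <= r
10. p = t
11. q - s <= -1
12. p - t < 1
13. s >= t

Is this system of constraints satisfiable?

From constraints 3 and 10, r = p = t, so r = t. But constraint 8 says r ≠ t. Contradiction.

Unsatisfiable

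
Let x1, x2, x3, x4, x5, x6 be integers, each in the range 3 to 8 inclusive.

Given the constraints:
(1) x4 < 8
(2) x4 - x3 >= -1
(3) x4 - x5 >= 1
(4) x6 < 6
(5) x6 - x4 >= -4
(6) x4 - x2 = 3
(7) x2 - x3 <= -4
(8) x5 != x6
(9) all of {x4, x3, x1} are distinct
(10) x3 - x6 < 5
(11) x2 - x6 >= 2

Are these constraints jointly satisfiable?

Unsatisfiable

Constraints 2, 5, 7, and 11 give x2 − x6 ≥ 2, x6 − x4 ≥ -4, x4 − x3 ≥ -1, x3 − x2 ≥ 4.
Adding all 4 inequalities: the left sides telescope to 0, and the right sides sum to 2 + (-4) + (-1) + 4 = 1. So 0 ≥ 1, which is false.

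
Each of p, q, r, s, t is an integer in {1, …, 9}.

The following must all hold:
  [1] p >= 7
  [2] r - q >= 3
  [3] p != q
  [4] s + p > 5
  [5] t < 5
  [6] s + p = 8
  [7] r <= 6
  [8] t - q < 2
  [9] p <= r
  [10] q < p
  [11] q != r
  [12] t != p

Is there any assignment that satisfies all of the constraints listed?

From constraint 1: p ≥ 7. From constraints 7 and 9: p ≤ r and r ≤ 6, so p ≤ 6. But 6 < 7, so no value of p works.

Unsatisfiable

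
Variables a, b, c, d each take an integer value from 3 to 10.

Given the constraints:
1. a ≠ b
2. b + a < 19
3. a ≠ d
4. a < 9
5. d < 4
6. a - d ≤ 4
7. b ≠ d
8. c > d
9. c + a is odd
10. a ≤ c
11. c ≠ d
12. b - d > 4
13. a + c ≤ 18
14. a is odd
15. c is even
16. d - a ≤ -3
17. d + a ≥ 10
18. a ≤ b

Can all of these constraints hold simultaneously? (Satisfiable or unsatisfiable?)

Satisfiable

The assignment a = 7, b = 10, c = 8, d = 3 works:
  constraint 2 holds since b + a = 17.
  constraint 6 holds since a - d = 4.
  constraint 12 holds since b - d = 7.
The rest check out directly.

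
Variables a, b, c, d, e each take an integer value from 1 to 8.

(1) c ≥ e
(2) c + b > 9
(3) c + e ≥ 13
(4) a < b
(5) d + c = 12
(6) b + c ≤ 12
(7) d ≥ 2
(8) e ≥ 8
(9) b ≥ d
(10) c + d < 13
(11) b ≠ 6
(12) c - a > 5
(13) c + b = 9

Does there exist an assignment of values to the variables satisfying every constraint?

From constraints 1 and 8: c ≥ e ≥ 8. From constraints 7 and 9: b ≥ d ≥ 2. Hence c + b ≥ 10. But constraint 13 requires c + b = 9, and 9 < 10. Contradiction.

Unsatisfiable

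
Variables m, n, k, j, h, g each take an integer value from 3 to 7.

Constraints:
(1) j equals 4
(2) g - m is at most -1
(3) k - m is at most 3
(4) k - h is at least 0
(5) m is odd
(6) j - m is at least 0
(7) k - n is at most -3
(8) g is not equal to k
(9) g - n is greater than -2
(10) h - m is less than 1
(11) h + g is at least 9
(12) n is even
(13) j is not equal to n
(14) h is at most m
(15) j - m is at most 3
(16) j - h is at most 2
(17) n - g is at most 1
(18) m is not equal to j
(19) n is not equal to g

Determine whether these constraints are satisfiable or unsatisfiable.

Constraints 2, 4, 6, 7, 16, and 17 give m − g ≥ 1, g − n ≥ -1, n − k ≥ 3, k − h ≥ 0, h − j ≥ -2, j − m ≥ 0.
Adding all 6 inequalities: the left sides telescope to 0, and the right sides sum to 1 + (-1) + 3 + 0 + (-2) + 0 = 1. So 0 ≥ 1, which is false.

Unsatisfiable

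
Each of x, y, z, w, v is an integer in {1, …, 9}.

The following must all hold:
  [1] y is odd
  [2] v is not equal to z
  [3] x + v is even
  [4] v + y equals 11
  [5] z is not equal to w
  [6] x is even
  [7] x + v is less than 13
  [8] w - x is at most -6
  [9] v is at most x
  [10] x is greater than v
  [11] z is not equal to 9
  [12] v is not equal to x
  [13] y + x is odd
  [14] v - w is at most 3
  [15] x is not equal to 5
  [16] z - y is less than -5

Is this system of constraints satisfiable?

Setting (x, y, z, w, v) = (8, 7, 1, 2, 4) satisfies everything: constraint 4: v + y = 11; constraint 7: x + v = 12; constraint 8: w - x = -6, and the others follow.

Satisfiable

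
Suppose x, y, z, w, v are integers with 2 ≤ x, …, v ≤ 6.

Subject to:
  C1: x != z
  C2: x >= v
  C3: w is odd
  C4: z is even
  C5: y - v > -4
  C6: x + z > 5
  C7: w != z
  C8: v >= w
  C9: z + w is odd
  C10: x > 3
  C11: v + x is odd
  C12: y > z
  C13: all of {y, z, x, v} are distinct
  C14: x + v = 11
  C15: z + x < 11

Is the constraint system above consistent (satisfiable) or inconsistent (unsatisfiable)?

Setting (x, y, z, w, v) = (6, 4, 2, 3, 5) satisfies everything: constraint 5: y - v = -1; constraint 6: x + z = 8; constraint 14: x + v = 11, and the others follow.

Satisfiable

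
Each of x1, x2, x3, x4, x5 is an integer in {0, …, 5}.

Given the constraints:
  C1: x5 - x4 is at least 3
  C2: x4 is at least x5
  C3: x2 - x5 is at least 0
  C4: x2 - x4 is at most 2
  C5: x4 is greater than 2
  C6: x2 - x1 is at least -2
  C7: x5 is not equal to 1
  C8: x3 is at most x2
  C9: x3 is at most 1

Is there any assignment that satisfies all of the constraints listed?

Constraints 1, 3, and 4 give x2 − x5 ≥ 0, x5 − x4 ≥ 3, x4 − x2 ≥ -2.
Adding all 3 inequalities: the left sides telescope to 0, and the right sides sum to 0 + 3 + (-2) = 1. So 0 ≥ 1, which is false.

Unsatisfiable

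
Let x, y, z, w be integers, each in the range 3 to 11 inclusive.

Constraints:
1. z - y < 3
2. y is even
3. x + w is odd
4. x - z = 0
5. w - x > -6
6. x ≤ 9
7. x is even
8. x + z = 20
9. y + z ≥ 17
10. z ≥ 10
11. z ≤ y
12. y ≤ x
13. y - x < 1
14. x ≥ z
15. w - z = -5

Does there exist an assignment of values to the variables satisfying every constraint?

Unsatisfiable

From constraints 10 and 11: y ≥ z and z ≥ 10, so y ≥ 10. From constraints 6 and 12: y ≤ x and x ≤ 9, so y ≤ 9. But 9 < 10, so no value of y works.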